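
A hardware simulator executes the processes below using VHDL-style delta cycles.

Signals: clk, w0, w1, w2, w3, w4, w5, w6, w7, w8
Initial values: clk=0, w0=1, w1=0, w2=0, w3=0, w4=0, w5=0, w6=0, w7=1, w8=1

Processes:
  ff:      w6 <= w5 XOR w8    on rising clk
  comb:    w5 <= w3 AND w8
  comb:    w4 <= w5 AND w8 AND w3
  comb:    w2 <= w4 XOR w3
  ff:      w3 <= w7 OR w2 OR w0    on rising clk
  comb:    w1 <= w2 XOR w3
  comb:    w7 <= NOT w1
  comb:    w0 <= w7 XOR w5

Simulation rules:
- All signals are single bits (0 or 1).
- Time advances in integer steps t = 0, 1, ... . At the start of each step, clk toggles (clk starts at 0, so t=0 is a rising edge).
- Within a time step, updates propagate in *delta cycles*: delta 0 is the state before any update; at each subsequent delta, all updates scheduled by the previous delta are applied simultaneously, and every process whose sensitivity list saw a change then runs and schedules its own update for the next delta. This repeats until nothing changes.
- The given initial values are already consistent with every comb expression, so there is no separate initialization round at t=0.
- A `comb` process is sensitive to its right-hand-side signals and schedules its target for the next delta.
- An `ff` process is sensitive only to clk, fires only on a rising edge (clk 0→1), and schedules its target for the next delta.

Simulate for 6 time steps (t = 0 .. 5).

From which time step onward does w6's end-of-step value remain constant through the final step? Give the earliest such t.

t0.Δ0 w3=0 w4=0 w0=1 w1=0 clk=0 w6=0 w8=1 w7=1 w5=0 w2=0
t0.Δ1 w3=0 w4=0 w0=1 w1=0 clk=1 w6=0 w8=1 w7=1 w5=0 w2=0
t0.Δ2 w3=1 w4=0 w0=1 w1=0 clk=1 w6=1 w8=1 w7=1 w5=0 w2=0
t0.Δ3 w3=1 w4=0 w0=1 w1=1 clk=1 w6=1 w8=1 w7=1 w5=1 w2=1
t0.Δ4 w3=1 w4=1 w0=0 w1=0 clk=1 w6=1 w8=1 w7=0 w5=1 w2=1
t0.Δ5 w3=1 w4=1 w0=1 w1=0 clk=1 w6=1 w8=1 w7=1 w5=1 w2=0
t0.Δ6 w3=1 w4=1 w0=0 w1=1 clk=1 w6=1 w8=1 w7=1 w5=1 w2=0
t0.Δ7 w3=1 w4=1 w0=0 w1=1 clk=1 w6=1 w8=1 w7=0 w5=1 w2=0
t0.Δ8 w3=1 w4=1 w0=1 w1=1 clk=1 w6=1 w8=1 w7=0 w5=1 w2=0
t1.Δ0 w3=1 w4=1 w0=1 w1=1 clk=1 w6=1 w8=1 w7=0 w5=1 w2=0
t1.Δ1 w3=1 w4=1 w0=1 w1=1 clk=0 w6=1 w8=1 w7=0 w5=1 w2=0
t2.Δ0 w3=1 w4=1 w0=1 w1=1 clk=0 w6=1 w8=1 w7=0 w5=1 w2=0
t2.Δ1 w3=1 w4=1 w0=1 w1=1 clk=1 w6=1 w8=1 w7=0 w5=1 w2=0
t2.Δ2 w3=1 w4=1 w0=1 w1=1 clk=1 w6=0 w8=1 w7=0 w5=1 w2=0
t3.Δ0 w3=1 w4=1 w0=1 w1=1 clk=1 w6=0 w8=1 w7=0 w5=1 w2=0
t3.Δ1 w3=1 w4=1 w0=1 w1=1 clk=0 w6=0 w8=1 w7=0 w5=1 w2=0
t4.Δ0 w3=1 w4=1 w0=1 w1=1 clk=0 w6=0 w8=1 w7=0 w5=1 w2=0
t4.Δ1 w3=1 w4=1 w0=1 w1=1 clk=1 w6=0 w8=1 w7=0 w5=1 w2=0
t5.Δ0 w3=1 w4=1 w0=1 w1=1 clk=1 w6=0 w8=1 w7=0 w5=1 w2=0
t5.Δ1 w3=1 w4=1 w0=1 w1=1 clk=0 w6=0 w8=1 w7=0 w5=1 w2=0

2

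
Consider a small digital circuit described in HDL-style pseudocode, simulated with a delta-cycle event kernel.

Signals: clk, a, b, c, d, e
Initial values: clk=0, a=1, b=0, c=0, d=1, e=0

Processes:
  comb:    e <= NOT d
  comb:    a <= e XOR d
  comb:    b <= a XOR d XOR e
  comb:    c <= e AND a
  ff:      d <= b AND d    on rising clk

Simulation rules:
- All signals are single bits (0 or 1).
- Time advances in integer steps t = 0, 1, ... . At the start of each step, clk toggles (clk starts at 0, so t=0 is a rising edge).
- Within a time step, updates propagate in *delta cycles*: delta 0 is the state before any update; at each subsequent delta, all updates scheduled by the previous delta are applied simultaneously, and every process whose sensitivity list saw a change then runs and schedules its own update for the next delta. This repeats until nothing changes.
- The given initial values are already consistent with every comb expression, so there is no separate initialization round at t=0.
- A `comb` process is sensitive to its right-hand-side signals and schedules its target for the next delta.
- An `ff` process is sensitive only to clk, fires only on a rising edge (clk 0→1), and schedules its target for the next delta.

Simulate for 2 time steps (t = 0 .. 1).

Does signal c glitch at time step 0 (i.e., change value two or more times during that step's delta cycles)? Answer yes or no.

t0.Δ0 b=0 c=0 d=1 e=0 clk=0 a=1
t0.Δ1 b=0 c=0 d=1 e=0 clk=1 a=1
t0.Δ2 b=0 c=0 d=0 e=0 clk=1 a=1
t0.Δ3 b=1 c=0 d=0 e=1 clk=1 a=0
t0.Δ4 b=1 c=0 d=0 e=1 clk=1 a=1
t0.Δ5 b=0 c=1 d=0 e=1 clk=1 a=1
t1.Δ0 b=0 c=1 d=0 e=1 clk=1 a=1
t1.Δ1 b=0 c=1 d=0 e=1 clk=0 a=1

no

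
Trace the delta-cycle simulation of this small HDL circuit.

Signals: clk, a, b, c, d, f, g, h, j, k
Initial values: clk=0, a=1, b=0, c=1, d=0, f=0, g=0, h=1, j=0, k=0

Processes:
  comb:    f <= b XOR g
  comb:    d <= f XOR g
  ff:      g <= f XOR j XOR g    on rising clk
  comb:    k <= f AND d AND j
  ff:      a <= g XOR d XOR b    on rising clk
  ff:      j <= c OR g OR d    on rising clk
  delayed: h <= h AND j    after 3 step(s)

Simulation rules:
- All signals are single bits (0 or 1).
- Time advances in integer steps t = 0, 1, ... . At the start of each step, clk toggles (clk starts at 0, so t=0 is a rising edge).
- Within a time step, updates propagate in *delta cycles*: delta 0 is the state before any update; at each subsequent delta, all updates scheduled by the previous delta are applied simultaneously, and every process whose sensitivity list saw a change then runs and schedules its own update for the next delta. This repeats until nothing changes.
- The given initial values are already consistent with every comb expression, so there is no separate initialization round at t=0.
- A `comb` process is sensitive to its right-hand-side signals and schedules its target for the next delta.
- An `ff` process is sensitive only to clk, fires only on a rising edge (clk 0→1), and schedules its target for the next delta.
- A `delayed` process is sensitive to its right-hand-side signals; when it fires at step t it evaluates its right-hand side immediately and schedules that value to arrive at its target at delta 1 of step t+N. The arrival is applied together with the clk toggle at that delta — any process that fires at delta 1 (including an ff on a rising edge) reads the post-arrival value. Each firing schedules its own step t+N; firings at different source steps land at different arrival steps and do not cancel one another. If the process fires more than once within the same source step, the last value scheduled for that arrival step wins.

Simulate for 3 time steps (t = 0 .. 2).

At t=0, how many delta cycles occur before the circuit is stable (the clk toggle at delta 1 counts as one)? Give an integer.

t=0 Δ0: c=1 h=1 b=0 j=0 g=0 a=1 k=0 d=0 clk=0 f=0
  Δ1: clk:0→1
  Δ2: j:0→1, a:1→0
  (2Δ to stable)
t=1 Δ0: c=1 h=1 b=0 j=1 g=0 a=0 k=0 d=0 clk=1 f=0
  Δ1: clk:1→0
  (1Δ to stable)
t=2 Δ0: c=1 h=1 b=0 j=1 g=0 a=0 k=0 d=0 clk=0 f=0
  Δ1: clk:0→1
  Δ2: g:0→1
  Δ3: d:0→1, f:0→1
  Δ4: k:0→1, d:1→0
  Δ5: k:1→0
  (5Δ to stable)

2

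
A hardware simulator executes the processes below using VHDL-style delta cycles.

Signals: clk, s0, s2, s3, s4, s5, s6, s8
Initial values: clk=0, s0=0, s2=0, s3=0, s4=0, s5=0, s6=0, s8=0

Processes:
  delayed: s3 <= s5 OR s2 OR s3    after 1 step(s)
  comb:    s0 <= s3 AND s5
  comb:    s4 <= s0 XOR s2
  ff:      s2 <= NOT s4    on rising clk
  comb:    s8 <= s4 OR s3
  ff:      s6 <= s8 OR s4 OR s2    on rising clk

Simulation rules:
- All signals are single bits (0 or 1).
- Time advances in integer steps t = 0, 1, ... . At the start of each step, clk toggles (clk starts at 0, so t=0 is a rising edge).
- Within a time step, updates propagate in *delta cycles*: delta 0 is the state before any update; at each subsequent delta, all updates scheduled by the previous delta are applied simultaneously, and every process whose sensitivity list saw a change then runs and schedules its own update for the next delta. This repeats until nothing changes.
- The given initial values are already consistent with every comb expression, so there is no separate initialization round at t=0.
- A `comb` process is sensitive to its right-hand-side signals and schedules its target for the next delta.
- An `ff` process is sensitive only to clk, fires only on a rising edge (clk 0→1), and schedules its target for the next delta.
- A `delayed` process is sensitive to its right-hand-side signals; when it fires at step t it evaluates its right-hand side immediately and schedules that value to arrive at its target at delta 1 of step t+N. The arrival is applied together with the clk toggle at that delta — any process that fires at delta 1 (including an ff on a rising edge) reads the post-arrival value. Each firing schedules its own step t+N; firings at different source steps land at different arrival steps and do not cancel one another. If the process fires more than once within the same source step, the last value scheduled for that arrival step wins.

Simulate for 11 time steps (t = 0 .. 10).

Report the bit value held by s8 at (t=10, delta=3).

1

t=0 Δ0: s5=0 s4=0 s6=0 s8=0 s0=0 s3=0 clk=0 s2=0
  Δ1: clk:0→1
  Δ2: s2:0→1
  Δ3: s4:0→1
  Δ4: s8:0→1
  (4Δ to stable)
t=1 Δ0: s5=0 s4=1 s6=0 s8=1 s0=0 s3=0 clk=1 s2=1
  Δ1: s3:0→1, clk:1→0
  (1Δ to stable)
t=2 Δ0: s5=0 s4=1 s6=0 s8=1 s0=0 s3=1 clk=0 s2=1
  Δ1: clk:0→1
  Δ2: s6:0→1, s2:1→0
  Δ3: s4:1→0
  (3Δ to stable)
t=3 Δ0: s5=0 s4=0 s6=1 s8=1 s0=0 s3=1 clk=1 s2=0
  Δ1: clk:1→0
  (1Δ to stable)
t=4 Δ0: s5=0 s4=0 s6=1 s8=1 s0=0 s3=1 clk=0 s2=0
  Δ1: clk:0→1
  Δ2: s2:0→1
  Δ3: s4:0→1
  (3Δ to stable)
t=5 Δ0: s5=0 s4=1 s6=1 s8=1 s0=0 s3=1 clk=1 s2=1
  Δ1: clk:1→0
  (1Δ to stable)
t=6 Δ0: s5=0 s4=1 s6=1 s8=1 s0=0 s3=1 clk=0 s2=1
  Δ1: clk:0→1
  Δ2: s2:1→0
  Δ3: s4:1→0
  (3Δ to stable)
t=7 Δ0: s5=0 s4=0 s6=1 s8=1 s0=0 s3=1 clk=1 s2=0
  Δ1: clk:1→0
  (1Δ to stable)
t=8 Δ0: s5=0 s4=0 s6=1 s8=1 s0=0 s3=1 clk=0 s2=0
  Δ1: clk:0→1
  Δ2: s2:0→1
  Δ3: s4:0→1
  (3Δ to stable)
t=9 Δ0: s5=0 s4=1 s6=1 s8=1 s0=0 s3=1 clk=1 s2=1
  Δ1: clk:1→0
  (1Δ to stable)
t=10 Δ0: s5=0 s4=1 s6=1 s8=1 s0=0 s3=1 clk=0 s2=1
  Δ1: clk:0→1
  Δ2: s2:1→0
  Δ3: s4:1→0
  (3Δ to stable)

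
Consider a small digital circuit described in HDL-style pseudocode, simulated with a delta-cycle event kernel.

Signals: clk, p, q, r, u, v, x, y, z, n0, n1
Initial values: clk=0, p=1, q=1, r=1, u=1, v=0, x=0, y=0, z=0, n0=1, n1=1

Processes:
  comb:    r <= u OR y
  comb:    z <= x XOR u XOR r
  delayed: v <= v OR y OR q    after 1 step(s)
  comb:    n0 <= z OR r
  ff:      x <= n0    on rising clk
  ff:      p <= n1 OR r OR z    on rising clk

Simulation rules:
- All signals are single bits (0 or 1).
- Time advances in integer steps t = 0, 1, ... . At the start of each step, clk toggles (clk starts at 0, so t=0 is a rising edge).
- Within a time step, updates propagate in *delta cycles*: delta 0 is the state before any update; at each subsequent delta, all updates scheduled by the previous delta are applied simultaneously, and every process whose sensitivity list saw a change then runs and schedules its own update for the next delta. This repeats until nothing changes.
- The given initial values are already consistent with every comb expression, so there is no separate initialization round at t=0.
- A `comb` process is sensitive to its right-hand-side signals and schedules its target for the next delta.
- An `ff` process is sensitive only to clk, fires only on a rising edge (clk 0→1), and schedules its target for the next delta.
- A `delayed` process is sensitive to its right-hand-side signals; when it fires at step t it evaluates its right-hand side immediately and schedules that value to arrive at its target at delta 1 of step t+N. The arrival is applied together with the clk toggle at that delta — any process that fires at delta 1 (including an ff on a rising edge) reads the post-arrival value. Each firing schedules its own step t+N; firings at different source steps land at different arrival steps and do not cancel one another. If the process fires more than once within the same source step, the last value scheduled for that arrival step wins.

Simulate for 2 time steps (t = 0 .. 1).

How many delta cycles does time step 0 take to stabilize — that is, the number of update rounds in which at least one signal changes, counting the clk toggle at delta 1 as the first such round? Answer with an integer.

[bits: n0,u,clk,x,r,v,q,n1,p,z,y]
t=0: Δ0=11001011100 Δ1=11101011100 Δ2=11111011100 Δ3=11111011110 | 3Δ
t=1: Δ0=11111011110 Δ1=11011011110 | 1Δ

3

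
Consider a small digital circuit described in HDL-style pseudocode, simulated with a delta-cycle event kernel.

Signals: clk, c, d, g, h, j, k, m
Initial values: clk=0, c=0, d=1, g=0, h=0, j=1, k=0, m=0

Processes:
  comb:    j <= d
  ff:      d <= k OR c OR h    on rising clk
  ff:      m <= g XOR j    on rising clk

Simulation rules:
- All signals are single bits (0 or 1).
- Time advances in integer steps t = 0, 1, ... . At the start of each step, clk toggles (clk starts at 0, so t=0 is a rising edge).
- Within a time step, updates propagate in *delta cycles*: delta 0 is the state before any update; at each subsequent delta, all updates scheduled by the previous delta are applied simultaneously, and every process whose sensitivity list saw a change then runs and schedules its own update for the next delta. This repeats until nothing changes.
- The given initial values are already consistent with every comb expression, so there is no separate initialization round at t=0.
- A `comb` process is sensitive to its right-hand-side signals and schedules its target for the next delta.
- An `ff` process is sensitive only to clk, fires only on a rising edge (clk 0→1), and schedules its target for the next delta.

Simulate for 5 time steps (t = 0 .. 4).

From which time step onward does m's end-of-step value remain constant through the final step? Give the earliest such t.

[bits: h,g,j,m,clk,k,c,d]
t=0: Δ0=00100001 Δ1=00101001 Δ2=00111000 Δ3=00011000 | 3Δ
t=1: Δ0=00011000 Δ1=00010000 | 1Δ
t=2: Δ0=00010000 Δ1=00011000 Δ2=00001000 | 2Δ
t=3: Δ0=00001000 Δ1=00000000 | 1Δ
t=4: Δ0=00000000 Δ1=00001000 | 1Δ

2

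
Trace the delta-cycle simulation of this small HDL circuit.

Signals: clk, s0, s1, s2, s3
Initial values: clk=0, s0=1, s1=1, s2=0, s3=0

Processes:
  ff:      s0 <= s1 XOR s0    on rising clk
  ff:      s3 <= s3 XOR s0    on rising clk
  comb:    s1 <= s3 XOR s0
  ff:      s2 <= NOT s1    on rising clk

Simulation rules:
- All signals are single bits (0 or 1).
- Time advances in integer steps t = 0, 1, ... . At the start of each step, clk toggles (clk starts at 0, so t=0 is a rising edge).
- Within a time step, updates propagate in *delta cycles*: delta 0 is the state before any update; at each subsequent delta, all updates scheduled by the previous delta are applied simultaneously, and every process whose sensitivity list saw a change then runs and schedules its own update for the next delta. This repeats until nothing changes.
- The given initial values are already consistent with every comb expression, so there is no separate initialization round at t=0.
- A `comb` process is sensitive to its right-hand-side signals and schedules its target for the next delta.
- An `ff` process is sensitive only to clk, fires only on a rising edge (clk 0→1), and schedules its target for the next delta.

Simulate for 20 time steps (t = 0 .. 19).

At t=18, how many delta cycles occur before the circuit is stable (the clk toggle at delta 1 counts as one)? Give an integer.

t0.Δ0 s3=0 s0=1 clk=0 s1=1 s2=0
t0.Δ1 s3=0 s0=1 clk=1 s1=1 s2=0
t0.Δ2 s3=1 s0=0 clk=1 s1=1 s2=0
t1.Δ0 s3=1 s0=0 clk=1 s1=1 s2=0
t1.Δ1 s3=1 s0=0 clk=0 s1=1 s2=0
t2.Δ0 s3=1 s0=0 clk=0 s1=1 s2=0
t2.Δ1 s3=1 s0=0 clk=1 s1=1 s2=0
t2.Δ2 s3=1 s0=1 clk=1 s1=1 s2=0
t2.Δ3 s3=1 s0=1 clk=1 s1=0 s2=0
t3.Δ0 s3=1 s0=1 clk=1 s1=0 s2=0
t3.Δ1 s3=1 s0=1 clk=0 s1=0 s2=0
t4.Δ0 s3=1 s0=1 clk=0 s1=0 s2=0
t4.Δ1 s3=1 s0=1 clk=1 s1=0 s2=0
t4.Δ2 s3=0 s0=1 clk=1 s1=0 s2=1
t4.Δ3 s3=0 s0=1 clk=1 s1=1 s2=1
t5.Δ0 s3=0 s0=1 clk=1 s1=1 s2=1
t5.Δ1 s3=0 s0=1 clk=0 s1=1 s2=1
t6.Δ0 s3=0 s0=1 clk=0 s1=1 s2=1
t6.Δ1 s3=0 s0=1 clk=1 s1=1 s2=1
t6.Δ2 s3=1 s0=0 clk=1 s1=1 s2=0
t7.Δ0 s3=1 s0=0 clk=1 s1=1 s2=0
t7.Δ1 s3=1 s0=0 clk=0 s1=1 s2=0
t8.Δ0 s3=1 s0=0 clk=0 s1=1 s2=0
t8.Δ1 s3=1 s0=0 clk=1 s1=1 s2=0
t8.Δ2 s3=1 s0=1 clk=1 s1=1 s2=0
t8.Δ3 s3=1 s0=1 clk=1 s1=0 s2=0
t9.Δ0 s3=1 s0=1 clk=1 s1=0 s2=0
t9.Δ1 s3=1 s0=1 clk=0 s1=0 s2=0
t10.Δ0 s3=1 s0=1 clk=0 s1=0 s2=0
t10.Δ1 s3=1 s0=1 clk=1 s1=0 s2=0
t10.Δ2 s3=0 s0=1 clk=1 s1=0 s2=1
t10.Δ3 s3=0 s0=1 clk=1 s1=1 s2=1
t11.Δ0 s3=0 s0=1 clk=1 s1=1 s2=1
t11.Δ1 s3=0 s0=1 clk=0 s1=1 s2=1
t12.Δ0 s3=0 s0=1 clk=0 s1=1 s2=1
t12.Δ1 s3=0 s0=1 clk=1 s1=1 s2=1
t12.Δ2 s3=1 s0=0 clk=1 s1=1 s2=0
t13.Δ0 s3=1 s0=0 clk=1 s1=1 s2=0
t13.Δ1 s3=1 s0=0 clk=0 s1=1 s2=0
t14.Δ0 s3=1 s0=0 clk=0 s1=1 s2=0
t14.Δ1 s3=1 s0=0 clk=1 s1=1 s2=0
t14.Δ2 s3=1 s0=1 clk=1 s1=1 s2=0
t14.Δ3 s3=1 s0=1 clk=1 s1=0 s2=0
t15.Δ0 s3=1 s0=1 clk=1 s1=0 s2=0
t15.Δ1 s3=1 s0=1 clk=0 s1=0 s2=0
t16.Δ0 s3=1 s0=1 clk=0 s1=0 s2=0
t16.Δ1 s3=1 s0=1 clk=1 s1=0 s2=0
t16.Δ2 s3=0 s0=1 clk=1 s1=0 s2=1
t16.Δ3 s3=0 s0=1 clk=1 s1=1 s2=1
t17.Δ0 s3=0 s0=1 clk=1 s1=1 s2=1
t17.Δ1 s3=0 s0=1 clk=0 s1=1 s2=1
t18.Δ0 s3=0 s0=1 clk=0 s1=1 s2=1
t18.Δ1 s3=0 s0=1 clk=1 s1=1 s2=1
t18.Δ2 s3=1 s0=0 clk=1 s1=1 s2=0
t19.Δ0 s3=1 s0=0 clk=1 s1=1 s2=0
t19.Δ1 s3=1 s0=0 clk=0 s1=1 s2=0

2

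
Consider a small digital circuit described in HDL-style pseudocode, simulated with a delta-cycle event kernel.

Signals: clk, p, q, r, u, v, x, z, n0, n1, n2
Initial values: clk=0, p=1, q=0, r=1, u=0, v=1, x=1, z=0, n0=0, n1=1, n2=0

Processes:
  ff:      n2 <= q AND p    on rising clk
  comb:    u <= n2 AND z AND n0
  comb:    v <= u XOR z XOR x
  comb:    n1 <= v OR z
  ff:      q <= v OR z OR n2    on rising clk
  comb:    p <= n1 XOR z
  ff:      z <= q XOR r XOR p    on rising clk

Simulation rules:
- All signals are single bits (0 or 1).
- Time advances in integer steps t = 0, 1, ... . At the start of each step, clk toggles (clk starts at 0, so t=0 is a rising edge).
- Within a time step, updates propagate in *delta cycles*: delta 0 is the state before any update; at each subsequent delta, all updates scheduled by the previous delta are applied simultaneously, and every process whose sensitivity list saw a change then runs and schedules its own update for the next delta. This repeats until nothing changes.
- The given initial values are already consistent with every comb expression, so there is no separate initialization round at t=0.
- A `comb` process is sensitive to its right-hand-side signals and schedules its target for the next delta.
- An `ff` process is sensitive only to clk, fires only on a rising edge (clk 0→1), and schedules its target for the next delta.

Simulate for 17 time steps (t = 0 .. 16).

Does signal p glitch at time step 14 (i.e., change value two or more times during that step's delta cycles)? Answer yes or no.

[bits: z,v,n0,n1,clk,r,p,q,x,n2,u]
t=0: Δ0=01010110100 Δ1=01011110100 Δ2=01011111100 | 2Δ
t=1: Δ0=01011111100 Δ1=01010111100 | 1Δ
t=2: Δ0=01010111100 Δ1=01011111100 Δ2=11011111110 Δ3=10011101110 | 3Δ
t=3: Δ0=10011101110 Δ1=10010101110 | 1Δ
t=4: Δ0=10010101110 Δ1=10011101110 Δ2=00011101100 Δ3=01001111100 Δ4=01011101100 Δ5=01011111100 | 5Δ
t=5: Δ0=01011111100 Δ1=01010111100 | 1Δ
t=6: Δ0=01010111100 Δ1=01011111100 Δ2=11011111110 Δ3=10011101110 | 3Δ
t=7: Δ0=10011101110 Δ1=10010101110 | 1Δ
t=8: Δ0=10010101110 Δ1=10011101110 Δ2=00011101100 Δ3=01001111100 Δ4=01011101100 Δ5=01011111100 | 5Δ
t=9: Δ0=01011111100 Δ1=01010111100 | 1Δ
t=10: Δ0=01010111100 Δ1=01011111100 Δ2=11011111110 Δ3=10011101110 | 3Δ
t=11: Δ0=10011101110 Δ1=10010101110 | 1Δ
t=12: Δ0=10010101110 Δ1=10011101110 Δ2=00011101100 Δ3=01001111100 Δ4=01011101100 Δ5=01011111100 | 5Δ
t=13: Δ0=01011111100 Δ1=01010111100 | 1Δ
t=14: Δ0=01010111100 Δ1=01011111100 Δ2=11011111110 Δ3=10011101110 | 3Δ
t=15: Δ0=10011101110 Δ1=10010101110 | 1Δ
t=16: Δ0=10010101110 Δ1=10011101110 Δ2=00011101100 Δ3=01001111100 Δ4=01011101100 Δ5=01011111100 | 5Δ

no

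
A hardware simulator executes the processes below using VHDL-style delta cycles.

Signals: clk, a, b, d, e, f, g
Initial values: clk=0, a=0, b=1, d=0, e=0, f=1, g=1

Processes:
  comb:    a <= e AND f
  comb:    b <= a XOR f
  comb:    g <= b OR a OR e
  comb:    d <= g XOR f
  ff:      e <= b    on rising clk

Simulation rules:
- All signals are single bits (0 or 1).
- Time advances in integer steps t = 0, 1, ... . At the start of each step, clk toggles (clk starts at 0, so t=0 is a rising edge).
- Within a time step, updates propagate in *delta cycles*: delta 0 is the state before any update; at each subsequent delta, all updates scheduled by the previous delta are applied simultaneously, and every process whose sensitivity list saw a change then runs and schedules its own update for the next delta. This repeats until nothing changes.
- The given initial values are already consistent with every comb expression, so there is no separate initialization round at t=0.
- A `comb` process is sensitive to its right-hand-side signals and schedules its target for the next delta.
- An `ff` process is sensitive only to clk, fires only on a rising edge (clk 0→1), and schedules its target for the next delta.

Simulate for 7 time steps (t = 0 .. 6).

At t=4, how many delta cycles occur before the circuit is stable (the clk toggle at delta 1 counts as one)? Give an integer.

4

t0.Δ0 f=1 d=0 b=1 a=0 g=1 e=0 clk=0
t0.Δ1 f=1 d=0 b=1 a=0 g=1 e=0 clk=1
t0.Δ2 f=1 d=0 b=1 a=0 g=1 e=1 clk=1
t0.Δ3 f=1 d=0 b=1 a=1 g=1 e=1 clk=1
t0.Δ4 f=1 d=0 b=0 a=1 g=1 e=1 clk=1
t1.Δ0 f=1 d=0 b=0 a=1 g=1 e=1 clk=1
t1.Δ1 f=1 d=0 b=0 a=1 g=1 e=1 clk=0
t2.Δ0 f=1 d=0 b=0 a=1 g=1 e=1 clk=0
t2.Δ1 f=1 d=0 b=0 a=1 g=1 e=1 clk=1
t2.Δ2 f=1 d=0 b=0 a=1 g=1 e=0 clk=1
t2.Δ3 f=1 d=0 b=0 a=0 g=1 e=0 clk=1
t2.Δ4 f=1 d=0 b=1 a=0 g=0 e=0 clk=1
t2.Δ5 f=1 d=1 b=1 a=0 g=1 e=0 clk=1
t2.Δ6 f=1 d=0 b=1 a=0 g=1 e=0 clk=1
t3.Δ0 f=1 d=0 b=1 a=0 g=1 e=0 clk=1
t3.Δ1 f=1 d=0 b=1 a=0 g=1 e=0 clk=0
t4.Δ0 f=1 d=0 b=1 a=0 g=1 e=0 clk=0
t4.Δ1 f=1 d=0 b=1 a=0 g=1 e=0 clk=1
t4.Δ2 f=1 d=0 b=1 a=0 g=1 e=1 clk=1
t4.Δ3 f=1 d=0 b=1 a=1 g=1 e=1 clk=1
t4.Δ4 f=1 d=0 b=0 a=1 g=1 e=1 clk=1
t5.Δ0 f=1 d=0 b=0 a=1 g=1 e=1 clk=1
t5.Δ1 f=1 d=0 b=0 a=1 g=1 e=1 clk=0
t6.Δ0 f=1 d=0 b=0 a=1 g=1 e=1 clk=0
t6.Δ1 f=1 d=0 b=0 a=1 g=1 e=1 clk=1
t6.Δ2 f=1 d=0 b=0 a=1 g=1 e=0 clk=1
t6.Δ3 f=1 d=0 b=0 a=0 g=1 e=0 clk=1
t6.Δ4 f=1 d=0 b=1 a=0 g=0 e=0 clk=1
t6.Δ5 f=1 d=1 b=1 a=0 g=1 e=0 clk=1
t6.Δ6 f=1 d=0 b=1 a=0 g=1 e=0 clk=1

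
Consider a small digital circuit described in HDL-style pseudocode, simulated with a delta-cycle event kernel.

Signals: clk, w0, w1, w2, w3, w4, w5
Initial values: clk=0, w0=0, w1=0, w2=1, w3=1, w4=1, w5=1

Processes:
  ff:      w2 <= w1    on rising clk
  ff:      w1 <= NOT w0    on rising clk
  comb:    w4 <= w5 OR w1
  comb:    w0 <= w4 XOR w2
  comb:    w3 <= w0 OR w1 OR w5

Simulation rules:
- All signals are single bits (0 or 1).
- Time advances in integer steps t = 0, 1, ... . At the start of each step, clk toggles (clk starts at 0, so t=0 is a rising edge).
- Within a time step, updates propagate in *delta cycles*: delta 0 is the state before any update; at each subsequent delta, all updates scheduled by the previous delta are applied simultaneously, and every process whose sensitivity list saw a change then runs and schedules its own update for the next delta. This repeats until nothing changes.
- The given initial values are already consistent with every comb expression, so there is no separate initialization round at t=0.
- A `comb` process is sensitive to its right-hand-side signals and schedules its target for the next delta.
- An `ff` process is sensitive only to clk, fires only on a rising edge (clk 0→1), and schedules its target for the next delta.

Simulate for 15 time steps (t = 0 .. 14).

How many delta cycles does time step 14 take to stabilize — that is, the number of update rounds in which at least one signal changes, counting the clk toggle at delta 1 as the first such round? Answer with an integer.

3

[bits: w3,w5,w4,w0,w1,w2,clk]
t=0: Δ0=1110010 Δ1=1110011 Δ2=1110101 Δ3=1111101 | 3Δ
t=1: Δ0=1111101 Δ1=1111100 | 1Δ
t=2: Δ0=1111100 Δ1=1111101 Δ2=1111011 Δ3=1110011 | 3Δ
t=3: Δ0=1110011 Δ1=1110010 | 1Δ
t=4: Δ0=1110010 Δ1=1110011 Δ2=1110101 Δ3=1111101 | 3Δ
t=5: Δ0=1111101 Δ1=1111100 | 1Δ
t=6: Δ0=1111100 Δ1=1111101 Δ2=1111011 Δ3=1110011 | 3Δ
t=7: Δ0=1110011 Δ1=1110010 | 1Δ
t=8: Δ0=1110010 Δ1=1110011 Δ2=1110101 Δ3=1111101 | 3Δ
t=9: Δ0=1111101 Δ1=1111100 | 1Δ
t=10: Δ0=1111100 Δ1=1111101 Δ2=1111011 Δ3=1110011 | 3Δ
t=11: Δ0=1110011 Δ1=1110010 | 1Δ
t=12: Δ0=1110010 Δ1=1110011 Δ2=1110101 Δ3=1111101 | 3Δ
t=13: Δ0=1111101 Δ1=1111100 | 1Δ
t=14: Δ0=1111100 Δ1=1111101 Δ2=1111011 Δ3=1110011 | 3Δ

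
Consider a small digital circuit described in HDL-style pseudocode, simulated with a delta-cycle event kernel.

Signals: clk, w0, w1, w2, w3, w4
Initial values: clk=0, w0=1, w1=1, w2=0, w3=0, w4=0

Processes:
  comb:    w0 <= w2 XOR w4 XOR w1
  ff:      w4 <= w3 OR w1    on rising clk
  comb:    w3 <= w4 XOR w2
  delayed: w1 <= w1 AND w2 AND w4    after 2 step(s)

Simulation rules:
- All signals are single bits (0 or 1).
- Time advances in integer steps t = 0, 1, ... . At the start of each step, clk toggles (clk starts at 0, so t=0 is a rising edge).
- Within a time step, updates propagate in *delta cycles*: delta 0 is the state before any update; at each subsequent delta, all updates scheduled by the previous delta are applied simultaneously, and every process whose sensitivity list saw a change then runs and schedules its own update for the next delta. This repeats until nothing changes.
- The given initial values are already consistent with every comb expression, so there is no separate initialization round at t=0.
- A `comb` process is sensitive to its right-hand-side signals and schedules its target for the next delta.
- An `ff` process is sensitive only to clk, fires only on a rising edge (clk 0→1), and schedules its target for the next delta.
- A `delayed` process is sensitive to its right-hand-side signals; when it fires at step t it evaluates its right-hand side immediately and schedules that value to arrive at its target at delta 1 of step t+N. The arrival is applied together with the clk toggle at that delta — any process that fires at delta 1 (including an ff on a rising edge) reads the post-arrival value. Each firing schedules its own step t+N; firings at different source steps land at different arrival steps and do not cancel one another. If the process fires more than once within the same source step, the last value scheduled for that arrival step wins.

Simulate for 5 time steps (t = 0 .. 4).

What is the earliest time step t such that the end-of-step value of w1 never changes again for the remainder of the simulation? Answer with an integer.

t0.Δ0 w2=0 w4=0 w3=0 w1=1 w0=1 clk=0
t0.Δ1 w2=0 w4=0 w3=0 w1=1 w0=1 clk=1
t0.Δ2 w2=0 w4=1 w3=0 w1=1 w0=1 clk=1
t0.Δ3 w2=0 w4=1 w3=1 w1=1 w0=0 clk=1
t1.Δ0 w2=0 w4=1 w3=1 w1=1 w0=0 clk=1
t1.Δ1 w2=0 w4=1 w3=1 w1=1 w0=0 clk=0
t2.Δ0 w2=0 w4=1 w3=1 w1=1 w0=0 clk=0
t2.Δ1 w2=0 w4=1 w3=1 w1=0 w0=0 clk=1
t2.Δ2 w2=0 w4=1 w3=1 w1=0 w0=1 clk=1
t3.Δ0 w2=0 w4=1 w3=1 w1=0 w0=1 clk=1
t3.Δ1 w2=0 w4=1 w3=1 w1=0 w0=1 clk=0
t4.Δ0 w2=0 w4=1 w3=1 w1=0 w0=1 clk=0
t4.Δ1 w2=0 w4=1 w3=1 w1=0 w0=1 clk=1

2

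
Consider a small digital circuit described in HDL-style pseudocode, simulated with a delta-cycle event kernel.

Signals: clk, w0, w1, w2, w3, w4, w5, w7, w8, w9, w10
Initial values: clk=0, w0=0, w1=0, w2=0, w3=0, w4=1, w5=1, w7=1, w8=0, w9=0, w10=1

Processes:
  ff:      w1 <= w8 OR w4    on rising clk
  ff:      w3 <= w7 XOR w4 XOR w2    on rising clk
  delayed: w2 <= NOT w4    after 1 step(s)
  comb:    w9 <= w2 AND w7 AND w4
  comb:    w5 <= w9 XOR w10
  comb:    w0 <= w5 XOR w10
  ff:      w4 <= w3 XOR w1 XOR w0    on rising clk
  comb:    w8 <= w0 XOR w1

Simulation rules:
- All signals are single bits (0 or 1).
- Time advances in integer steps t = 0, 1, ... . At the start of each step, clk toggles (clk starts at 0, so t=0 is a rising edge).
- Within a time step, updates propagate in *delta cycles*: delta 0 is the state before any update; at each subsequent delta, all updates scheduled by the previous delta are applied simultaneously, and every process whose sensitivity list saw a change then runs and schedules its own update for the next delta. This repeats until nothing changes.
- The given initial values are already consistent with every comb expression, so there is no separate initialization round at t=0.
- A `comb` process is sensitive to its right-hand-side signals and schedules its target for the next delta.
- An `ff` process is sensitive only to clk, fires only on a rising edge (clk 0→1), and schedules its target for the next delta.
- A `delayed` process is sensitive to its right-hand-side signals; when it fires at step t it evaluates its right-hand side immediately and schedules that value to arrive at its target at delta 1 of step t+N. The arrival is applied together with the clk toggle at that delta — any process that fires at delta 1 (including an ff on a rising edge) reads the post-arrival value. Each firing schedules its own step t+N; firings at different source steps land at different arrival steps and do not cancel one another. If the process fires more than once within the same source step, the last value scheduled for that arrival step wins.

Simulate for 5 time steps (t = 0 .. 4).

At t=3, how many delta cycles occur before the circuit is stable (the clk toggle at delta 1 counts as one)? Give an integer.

t0.Δ0 w7=1 w8=0 w0=0 w9=0 w10=1 w5=1 w3=0 w4=1 clk=0 w1=0 w2=0
t0.Δ1 w7=1 w8=0 w0=0 w9=0 w10=1 w5=1 w3=0 w4=1 clk=1 w1=0 w2=0
t0.Δ2 w7=1 w8=0 w0=0 w9=0 w10=1 w5=1 w3=0 w4=0 clk=1 w1=1 w2=0
t0.Δ3 w7=1 w8=1 w0=0 w9=0 w10=1 w5=1 w3=0 w4=0 clk=1 w1=1 w2=0
t1.Δ0 w7=1 w8=1 w0=0 w9=0 w10=1 w5=1 w3=0 w4=0 clk=1 w1=1 w2=0
t1.Δ1 w7=1 w8=1 w0=0 w9=0 w10=1 w5=1 w3=0 w4=0 clk=0 w1=1 w2=1
t2.Δ0 w7=1 w8=1 w0=0 w9=0 w10=1 w5=1 w3=0 w4=0 clk=0 w1=1 w2=1
t2.Δ1 w7=1 w8=1 w0=0 w9=0 w10=1 w5=1 w3=0 w4=0 clk=1 w1=1 w2=1
t2.Δ2 w7=1 w8=1 w0=0 w9=0 w10=1 w5=1 w3=0 w4=1 clk=1 w1=1 w2=1
t2.Δ3 w7=1 w8=1 w0=0 w9=1 w10=1 w5=1 w3=0 w4=1 clk=1 w1=1 w2=1
t2.Δ4 w7=1 w8=1 w0=0 w9=1 w10=1 w5=0 w3=0 w4=1 clk=1 w1=1 w2=1
t2.Δ5 w7=1 w8=1 w0=1 w9=1 w10=1 w5=0 w3=0 w4=1 clk=1 w1=1 w2=1
t2.Δ6 w7=1 w8=0 w0=1 w9=1 w10=1 w5=0 w3=0 w4=1 clk=1 w1=1 w2=1
t3.Δ0 w7=1 w8=0 w0=1 w9=1 w10=1 w5=0 w3=0 w4=1 clk=1 w1=1 w2=1
t3.Δ1 w7=1 w8=0 w0=1 w9=1 w10=1 w5=0 w3=0 w4=1 clk=0 w1=1 w2=0
t3.Δ2 w7=1 w8=0 w0=1 w9=0 w10=1 w5=0 w3=0 w4=1 clk=0 w1=1 w2=0
t3.Δ3 w7=1 w8=0 w0=1 w9=0 w10=1 w5=1 w3=0 w4=1 clk=0 w1=1 w2=0
t3.Δ4 w7=1 w8=0 w0=0 w9=0 w10=1 w5=1 w3=0 w4=1 clk=0 w1=1 w2=0
t3.Δ5 w7=1 w8=1 w0=0 w9=0 w10=1 w5=1 w3=0 w4=1 clk=0 w1=1 w2=0
t4.Δ0 w7=1 w8=1 w0=0 w9=0 w10=1 w5=1 w3=0 w4=1 clk=0 w1=1 w2=0
t4.Δ1 w7=1 w8=1 w0=0 w9=0 w10=1 w5=1 w3=0 w4=1 clk=1 w1=1 w2=0

5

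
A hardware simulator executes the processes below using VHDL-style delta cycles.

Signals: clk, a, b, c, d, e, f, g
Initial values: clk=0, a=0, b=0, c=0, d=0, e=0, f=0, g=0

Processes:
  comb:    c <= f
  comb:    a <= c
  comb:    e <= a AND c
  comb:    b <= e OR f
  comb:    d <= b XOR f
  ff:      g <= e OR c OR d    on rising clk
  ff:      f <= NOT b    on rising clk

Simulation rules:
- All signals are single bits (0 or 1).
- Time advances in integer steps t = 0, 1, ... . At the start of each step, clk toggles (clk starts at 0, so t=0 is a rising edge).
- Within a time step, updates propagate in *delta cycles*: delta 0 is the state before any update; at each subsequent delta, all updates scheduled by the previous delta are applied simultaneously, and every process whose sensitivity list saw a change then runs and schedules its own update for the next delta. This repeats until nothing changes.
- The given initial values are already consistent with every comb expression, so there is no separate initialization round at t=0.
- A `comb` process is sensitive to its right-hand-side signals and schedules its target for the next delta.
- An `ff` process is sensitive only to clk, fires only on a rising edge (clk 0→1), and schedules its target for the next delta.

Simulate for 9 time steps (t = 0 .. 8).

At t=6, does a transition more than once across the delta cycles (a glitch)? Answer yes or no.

[bits: f,a,g,c,b,clk,e,d]
t=0: Δ0=00000000 Δ1=00000100 Δ2=10000100 Δ3=10011101 Δ4=11011100 Δ5=11011110 | 5Δ
t=1: Δ0=11011110 Δ1=11011010 | 1Δ
t=2: Δ0=11011010 Δ1=11011110 Δ2=01111110 Δ3=01101111 Δ4=00101101 Δ5=00100101 Δ6=00100100 | 6Δ
t=3: Δ0=00100100 Δ1=00100000 | 1Δ
t=4: Δ0=00100000 Δ1=00100100 Δ2=10000100 Δ3=10011101 Δ4=11011100 Δ5=11011110 | 5Δ
t=5: Δ0=11011110 Δ1=11011010 | 1Δ
t=6: Δ0=11011010 Δ1=11011110 Δ2=01111110 Δ3=01101111 Δ4=00101101 Δ5=00100101 Δ6=00100100 | 6Δ
t=7: Δ0=00100100 Δ1=00100000 | 1Δ
t=8: Δ0=00100000 Δ1=00100100 Δ2=10000100 Δ3=10011101 Δ4=11011100 Δ5=11011110 | 5Δ

no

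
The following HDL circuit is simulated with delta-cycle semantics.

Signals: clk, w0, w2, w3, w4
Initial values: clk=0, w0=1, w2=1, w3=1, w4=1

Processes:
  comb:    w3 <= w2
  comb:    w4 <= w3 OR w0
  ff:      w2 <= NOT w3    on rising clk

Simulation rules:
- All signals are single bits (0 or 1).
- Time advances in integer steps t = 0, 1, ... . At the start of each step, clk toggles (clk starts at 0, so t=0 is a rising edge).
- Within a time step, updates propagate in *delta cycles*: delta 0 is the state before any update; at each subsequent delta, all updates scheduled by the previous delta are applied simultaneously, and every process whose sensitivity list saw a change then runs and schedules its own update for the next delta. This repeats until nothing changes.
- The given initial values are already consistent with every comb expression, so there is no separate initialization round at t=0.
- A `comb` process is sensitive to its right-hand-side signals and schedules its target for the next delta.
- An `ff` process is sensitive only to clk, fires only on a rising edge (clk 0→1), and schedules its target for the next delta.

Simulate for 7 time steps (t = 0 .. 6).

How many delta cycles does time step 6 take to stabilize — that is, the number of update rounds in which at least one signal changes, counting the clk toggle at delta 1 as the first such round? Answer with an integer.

3

[bits: clk,w4,w2,w0,w3]
t=0: Δ0=01111 Δ1=11111 Δ2=11011 Δ3=11010 | 3Δ
t=1: Δ0=11010 Δ1=01010 | 1Δ
t=2: Δ0=01010 Δ1=11010 Δ2=11110 Δ3=11111 | 3Δ
t=3: Δ0=11111 Δ1=01111 | 1Δ
t=4: Δ0=01111 Δ1=11111 Δ2=11011 Δ3=11010 | 3Δ
t=5: Δ0=11010 Δ1=01010 | 1Δ
t=6: Δ0=01010 Δ1=11010 Δ2=11110 Δ3=11111 | 3Δ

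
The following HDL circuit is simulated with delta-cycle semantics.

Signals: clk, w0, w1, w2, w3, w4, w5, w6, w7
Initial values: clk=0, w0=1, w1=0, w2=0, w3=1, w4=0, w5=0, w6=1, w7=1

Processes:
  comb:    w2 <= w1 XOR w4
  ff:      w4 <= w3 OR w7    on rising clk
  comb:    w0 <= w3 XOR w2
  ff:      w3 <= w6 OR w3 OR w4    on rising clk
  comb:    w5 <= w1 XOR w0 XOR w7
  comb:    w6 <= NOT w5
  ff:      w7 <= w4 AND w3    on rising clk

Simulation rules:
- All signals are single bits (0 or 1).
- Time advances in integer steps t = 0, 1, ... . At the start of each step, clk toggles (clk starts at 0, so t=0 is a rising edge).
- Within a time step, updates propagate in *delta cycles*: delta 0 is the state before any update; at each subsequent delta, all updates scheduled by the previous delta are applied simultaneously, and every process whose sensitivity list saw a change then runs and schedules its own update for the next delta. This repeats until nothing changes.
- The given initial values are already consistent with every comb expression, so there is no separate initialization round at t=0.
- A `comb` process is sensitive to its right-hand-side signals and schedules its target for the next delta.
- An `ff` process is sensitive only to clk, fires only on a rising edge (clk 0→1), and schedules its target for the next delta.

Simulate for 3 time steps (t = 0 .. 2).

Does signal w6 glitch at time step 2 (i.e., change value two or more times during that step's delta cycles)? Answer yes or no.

no

t=0 Δ0: w0=1 w1=0 w5=0 w4=0 clk=0 w6=1 w3=1 w7=1 w2=0
  Δ1: clk:0→1
  Δ2: w4:0→1, w7:1→0
  Δ3: w5:0→1, w2:0→1
  Δ4: w0:1→0, w6:1→0
  Δ5: w5:1→0
  Δ6: w6:0→1
  (6Δ to stable)
t=1 Δ0: w0=0 w1=0 w5=0 w4=1 clk=1 w6=1 w3=1 w7=0 w2=1
  Δ1: clk:1→0
  (1Δ to stable)
t=2 Δ0: w0=0 w1=0 w5=0 w4=1 clk=0 w6=1 w3=1 w7=0 w2=1
  Δ1: clk:0→1
  Δ2: w7:0→1
  Δ3: w5:0→1
  Δ4: w6:1→0
  (4Δ to stable)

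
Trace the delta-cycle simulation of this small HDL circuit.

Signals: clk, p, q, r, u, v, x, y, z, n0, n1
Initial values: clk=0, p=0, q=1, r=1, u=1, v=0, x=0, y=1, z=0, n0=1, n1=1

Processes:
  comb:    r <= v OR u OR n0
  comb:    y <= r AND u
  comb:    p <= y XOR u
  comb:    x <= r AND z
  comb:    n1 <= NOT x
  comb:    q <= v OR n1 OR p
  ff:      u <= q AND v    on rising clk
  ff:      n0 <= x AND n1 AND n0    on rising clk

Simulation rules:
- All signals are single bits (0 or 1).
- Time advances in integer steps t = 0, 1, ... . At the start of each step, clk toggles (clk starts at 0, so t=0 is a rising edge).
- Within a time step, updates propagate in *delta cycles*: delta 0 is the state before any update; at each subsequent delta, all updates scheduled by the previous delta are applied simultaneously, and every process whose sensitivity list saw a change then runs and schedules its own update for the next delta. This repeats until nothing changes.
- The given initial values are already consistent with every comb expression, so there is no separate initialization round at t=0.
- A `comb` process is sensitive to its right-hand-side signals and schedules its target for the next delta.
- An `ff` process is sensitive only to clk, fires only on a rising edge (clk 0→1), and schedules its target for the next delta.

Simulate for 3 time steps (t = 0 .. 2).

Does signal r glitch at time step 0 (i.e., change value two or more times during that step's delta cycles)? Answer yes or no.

no

t0.Δ0 x=0 n1=1 p=0 y=1 v=0 n0=1 z=0 u=1 clk=0 q=1 r=1
t0.Δ1 x=0 n1=1 p=0 y=1 v=0 n0=1 z=0 u=1 clk=1 q=1 r=1
t0.Δ2 x=0 n1=1 p=0 y=1 v=0 n0=0 z=0 u=0 clk=1 q=1 r=1
t0.Δ3 x=0 n1=1 p=1 y=0 v=0 n0=0 z=0 u=0 clk=1 q=1 r=0
t0.Δ4 x=0 n1=1 p=0 y=0 v=0 n0=0 z=0 u=0 clk=1 q=1 r=0
t1.Δ0 x=0 n1=1 p=0 y=0 v=0 n0=0 z=0 u=0 clk=1 q=1 r=0
t1.Δ1 x=0 n1=1 p=0 y=0 v=0 n0=0 z=0 u=0 clk=0 q=1 r=0
t2.Δ0 x=0 n1=1 p=0 y=0 v=0 n0=0 z=0 u=0 clk=0 q=1 r=0
t2.Δ1 x=0 n1=1 p=0 y=0 v=0 n0=0 z=0 u=0 clk=1 q=1 r=0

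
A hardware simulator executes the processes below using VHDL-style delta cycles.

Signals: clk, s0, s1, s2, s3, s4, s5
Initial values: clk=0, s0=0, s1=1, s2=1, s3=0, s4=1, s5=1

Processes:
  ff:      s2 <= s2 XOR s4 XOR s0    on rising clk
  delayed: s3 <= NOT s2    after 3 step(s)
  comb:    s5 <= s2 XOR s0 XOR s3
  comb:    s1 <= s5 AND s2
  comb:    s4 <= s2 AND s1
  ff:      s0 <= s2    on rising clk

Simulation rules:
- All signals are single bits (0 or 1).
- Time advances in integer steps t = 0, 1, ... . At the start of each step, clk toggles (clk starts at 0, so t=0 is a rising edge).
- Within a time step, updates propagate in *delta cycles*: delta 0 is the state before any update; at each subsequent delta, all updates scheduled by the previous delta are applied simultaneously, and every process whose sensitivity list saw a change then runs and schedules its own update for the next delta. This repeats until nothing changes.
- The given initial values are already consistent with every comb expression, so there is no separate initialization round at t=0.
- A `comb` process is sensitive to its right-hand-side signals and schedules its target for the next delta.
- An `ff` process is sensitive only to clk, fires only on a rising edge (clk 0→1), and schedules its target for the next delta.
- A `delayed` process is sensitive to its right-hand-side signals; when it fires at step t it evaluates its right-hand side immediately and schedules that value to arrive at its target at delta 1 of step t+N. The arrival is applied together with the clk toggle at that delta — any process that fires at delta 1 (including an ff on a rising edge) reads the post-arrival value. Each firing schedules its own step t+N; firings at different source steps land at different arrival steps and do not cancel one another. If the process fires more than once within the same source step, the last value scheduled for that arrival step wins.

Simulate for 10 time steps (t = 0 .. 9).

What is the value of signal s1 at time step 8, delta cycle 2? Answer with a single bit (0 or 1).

0

t0.Δ0 clk=0 s0=0 s1=1 s5=1 s2=1 s4=1 s3=0
t0.Δ1 clk=1 s0=0 s1=1 s5=1 s2=1 s4=1 s3=0
t0.Δ2 clk=1 s0=1 s1=1 s5=1 s2=0 s4=1 s3=0
t0.Δ3 clk=1 s0=1 s1=0 s5=1 s2=0 s4=0 s3=0
t1.Δ0 clk=1 s0=1 s1=0 s5=1 s2=0 s4=0 s3=0
t1.Δ1 clk=0 s0=1 s1=0 s5=1 s2=0 s4=0 s3=0
t2.Δ0 clk=0 s0=1 s1=0 s5=1 s2=0 s4=0 s3=0
t2.Δ1 clk=1 s0=1 s1=0 s5=1 s2=0 s4=0 s3=0
t2.Δ2 clk=1 s0=0 s1=0 s5=1 s2=1 s4=0 s3=0
t2.Δ3 clk=1 s0=0 s1=1 s5=1 s2=1 s4=0 s3=0
t2.Δ4 clk=1 s0=0 s1=1 s5=1 s2=1 s4=1 s3=0
t3.Δ0 clk=1 s0=0 s1=1 s5=1 s2=1 s4=1 s3=0
t3.Δ1 clk=0 s0=0 s1=1 s5=1 s2=1 s4=1 s3=1
t3.Δ2 clk=0 s0=0 s1=1 s5=0 s2=1 s4=1 s3=1
t3.Δ3 clk=0 s0=0 s1=0 s5=0 s2=1 s4=1 s3=1
t3.Δ4 clk=0 s0=0 s1=0 s5=0 s2=1 s4=0 s3=1
t4.Δ0 clk=0 s0=0 s1=0 s5=0 s2=1 s4=0 s3=1
t4.Δ1 clk=1 s0=0 s1=0 s5=0 s2=1 s4=0 s3=1
t4.Δ2 clk=1 s0=1 s1=0 s5=0 s2=1 s4=0 s3=1
t4.Δ3 clk=1 s0=1 s1=0 s5=1 s2=1 s4=0 s3=1
t4.Δ4 clk=1 s0=1 s1=1 s5=1 s2=1 s4=0 s3=1
t4.Δ5 clk=1 s0=1 s1=1 s5=1 s2=1 s4=1 s3=1
t5.Δ0 clk=1 s0=1 s1=1 s5=1 s2=1 s4=1 s3=1
t5.Δ1 clk=0 s0=1 s1=1 s5=1 s2=1 s4=1 s3=0
t5.Δ2 clk=0 s0=1 s1=1 s5=0 s2=1 s4=1 s3=0
t5.Δ3 clk=0 s0=1 s1=0 s5=0 s2=1 s4=1 s3=0
t5.Δ4 clk=0 s0=1 s1=0 s5=0 s2=1 s4=0 s3=0
t6.Δ0 clk=0 s0=1 s1=0 s5=0 s2=1 s4=0 s3=0
t6.Δ1 clk=1 s0=1 s1=0 s5=0 s2=1 s4=0 s3=0
t6.Δ2 clk=1 s0=1 s1=0 s5=0 s2=0 s4=0 s3=0
t6.Δ3 clk=1 s0=1 s1=0 s5=1 s2=0 s4=0 s3=0
t7.Δ0 clk=1 s0=1 s1=0 s5=1 s2=0 s4=0 s3=0
t7.Δ1 clk=0 s0=1 s1=0 s5=1 s2=0 s4=0 s3=0
t8.Δ0 clk=0 s0=1 s1=0 s5=1 s2=0 s4=0 s3=0
t8.Δ1 clk=1 s0=1 s1=0 s5=1 s2=0 s4=0 s3=0
t8.Δ2 clk=1 s0=0 s1=0 s5=1 s2=1 s4=0 s3=0
t8.Δ3 clk=1 s0=0 s1=1 s5=1 s2=1 s4=0 s3=0
t8.Δ4 clk=1 s0=0 s1=1 s5=1 s2=1 s4=1 s3=0
t9.Δ0 clk=1 s0=0 s1=1 s5=1 s2=1 s4=1 s3=0
t9.Δ1 clk=0 s0=0 s1=1 s5=1 s2=1 s4=1 s3=1
t9.Δ2 clk=0 s0=0 s1=1 s5=0 s2=1 s4=1 s3=1
t9.Δ3 clk=0 s0=0 s1=0 s5=0 s2=1 s4=1 s3=1
t9.Δ4 clk=0 s0=0 s1=0 s5=0 s2=1 s4=0 s3=1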